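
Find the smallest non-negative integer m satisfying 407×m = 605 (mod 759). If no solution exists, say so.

gcd(407, 759) = 11, and 11 | 605, so solutions exist.
Divide through by 11: 37×m ≡ 55 mod 69.
37⁻¹ ≡ 28 (mod 69).
m ≡ 28×55 ≡ 22 (mod 69).
The smallest non-negative solution is m = 22.

22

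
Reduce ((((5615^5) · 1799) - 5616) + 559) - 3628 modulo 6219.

(5615)^5 ≡ 1331 (mod 6219)
1331 · 1799 = 2394469 ≡ 154 (mod 6219)
154 - 5616 = -5462 ≡ 757 (mod 6219)
757 + 559 = 1316
1316 - 3628 = -2312 ≡ 3907 (mod 6219)

3907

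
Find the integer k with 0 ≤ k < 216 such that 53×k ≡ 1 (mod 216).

53

By the extended Euclidean algorithm:
216 = 4*53 + 4
53 = 13*4 + 1
4 = 4*1 + 0
gcd(53, 216) = 1, so the inverse exists.
Back-substitute for 1:
1 = 1*53 − 13*4
  = −13*216 + 53*53
So 53⁻¹ ≡ 53 (mod 216).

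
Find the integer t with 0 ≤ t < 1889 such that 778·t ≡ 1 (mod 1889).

Apply the Euclidean algorithm and back-substitute:
1889 = 2×778 + 333
778 = 2×333 + 112
333 = 2×112 + 109
112 = 1×109 + 3
109 = 36×3 + 1
3 = 3×1 + 0
gcd(778, 1889) = 1, so the inverse exists.
Back-substitute for 1:
1 = 1×109 − 36×3
  = −36×112 + 37×109
  = 37×333 − 110×112
  = −110×778 + 257×333
  = 257×1889 − 624×778
So 778⁻¹ ≡ −624 ≡ 1265 (mod 1889).

1265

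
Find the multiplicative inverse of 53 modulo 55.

27

55 = 1×53 + 2
53 = 26×2 + 1
2 = 2×1 + 0
gcd(53, 55) = 1, so the inverse exists.
Bézout: 1 = −26×55 + 27×53.
So 53⁻¹ ≡ 27 (mod 55).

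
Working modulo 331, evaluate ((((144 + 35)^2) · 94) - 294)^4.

144 + 35 = 179
(179)^2 ≡ 265 (mod 331)
265 · 94 = 24910 ≡ 85 (mod 331)
85 - 294 = -209 ≡ 122 (mod 331)
(122)^4 ≡ 121 (mod 331)

121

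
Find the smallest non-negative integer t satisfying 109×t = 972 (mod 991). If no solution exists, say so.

gcd(109, 991) = 1, so a unique solution mod 991 exists.
109⁻¹ ≡ 891 (mod 991).
t ≡ 891×972 ≡ 909 (mod 991).

909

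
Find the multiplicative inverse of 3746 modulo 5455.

316

5455 = 1*3746 + 1709
3746 = 2*1709 + 328
1709 = 5*328 + 69
328 = 4*69 + 52
69 = 1*52 + 17
52 = 3*17 + 1
17 = 17*1 + 0
gcd(3746, 5455) = 1, so the inverse exists.
Bézout: 1 = −217*5455 + 316*3746.
So 3746⁻¹ ≡ 316 (mod 5455).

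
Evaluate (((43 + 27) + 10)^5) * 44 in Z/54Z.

10

43 + 27 = 70 ≡ 16 (mod 54)
16 + 10 = 26
(26)^5 ≡ 26 (mod 54)
26 * 44 = 1144 ≡ 10 (mod 54)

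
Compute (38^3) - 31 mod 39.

(38)^3 ≡ 38 (mod 39)
38 - 31 = 7

7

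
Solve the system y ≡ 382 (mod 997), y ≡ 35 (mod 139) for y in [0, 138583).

997⁻¹ mod 139: 997·29 ≡ 1 (mod 139), so 997⁻¹ ≡ 29.
y = 382 + 997·((35 − 382)·29 mod 139) = 382 + 997·84 = 84130.

84130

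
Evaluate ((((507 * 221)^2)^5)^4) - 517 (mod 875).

409

507 * 221 = 112047 ≡ 47 (mod 875)
(47)^2 ≡ 459 (mod 875)
(459)^5 ≡ 674 (mod 875)
(674)^4 ≡ 51 (mod 875)
51 - 517 = -466 ≡ 409 (mod 875)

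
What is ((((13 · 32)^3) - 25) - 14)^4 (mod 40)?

1

13 · 32 = 416 ≡ 16 (mod 40)
(16)^3 ≡ 16 (mod 40)
16 - 25 = -9 ≡ 31 (mod 40)
31 - 14 = 17
(17)^4 ≡ 1 (mod 40)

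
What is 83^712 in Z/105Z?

Compute successive squares:
83^1 ≡ 83 (mod 105)
83^2 ≡ 83^2 = 6889 ≡ 64 (mod 105)
83^4 ≡ 64^2 = 4096 ≡ 1 (mod 105)
83^8 ≡ 1^2 = 1 (mod 105)
83^16 ≡ 1^2 = 1 (mod 105)
83^32 ≡ 1^2 = 1 (mod 105)
83^64 ≡ 1^2 = 1 (mod 105)
83^128 ≡ 1^2 = 1 (mod 105)
83^256 ≡ 1^2 = 1 (mod 105)
83^512 ≡ 1^2 = 1 (mod 105)
83^712 = 83^512 · 83^128 · 83^64 · 83^8 ≡ 1 · 1 · 1 · 1 (mod 105).
Accumulate the product:
1 · 1 = 1
1 · 1 = 1
1 · 1 = 1

1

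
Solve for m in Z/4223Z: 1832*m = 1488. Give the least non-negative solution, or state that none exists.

gcd(1832, 4223) = 1, so a unique solution mod 4223 exists.
1832⁻¹ ≡ 1662 (mod 4223).
m ≡ 1662*1488 ≡ 2601 (mod 4223).

2601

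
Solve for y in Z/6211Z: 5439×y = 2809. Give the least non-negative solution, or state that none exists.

gcd(5439, 6211) = 1, so a unique solution mod 6211 exists.
5439⁻¹ ≡ 3017 (mod 6211).
y ≡ 3017×2809 ≡ 2949 (mod 6211).

2949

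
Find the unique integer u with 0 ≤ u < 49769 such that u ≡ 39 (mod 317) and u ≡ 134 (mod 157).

317⁻¹ mod 157: 317·105 ≡ 1 (mod 157), so 317⁻¹ ≡ 105.
u = 39 + 317·((134 − 39)·105 mod 157) = 39 + 317·84 = 26667.
Check: 26667 mod 317 = 39, 26667 mod 157 = 134. ✓

26667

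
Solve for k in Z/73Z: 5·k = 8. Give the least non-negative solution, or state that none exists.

60

gcd(5, 73) = 1, so a unique solution mod 73 exists.
5⁻¹ ≡ 44 (mod 73).
k ≡ 44·8 ≡ 60 (mod 73).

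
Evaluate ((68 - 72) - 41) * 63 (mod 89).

68 - 72 = -4 ≡ 85 (mod 89)
85 - 41 = 44
44 * 63 = 2772 ≡ 13 (mod 89)

13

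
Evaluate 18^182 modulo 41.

By square-and-multiply:
182 in binary is 10110110, i.e. 182 = 128 + 32 + 16 + 4 + 2.
18^1 ≡ 18 (mod 41)
18^2 ≡ 18^2 = 324 ≡ 37 (mod 41)
18^4 ≡ 37^2 = 1369 ≡ 16 (mod 41)
18^8 ≡ 16^2 = 256 ≡ 10 (mod 41)
18^16 ≡ 10^2 = 100 ≡ 18 (mod 41)
18^32 ≡ 18^2 = 324 ≡ 37 (mod 41)
18^64 ≡ 37^2 = 1369 ≡ 16 (mod 41)
18^128 ≡ 16^2 = 256 ≡ 10 (mod 41)
18^182 = 18^128 × 18^32 × 18^16 × 18^4 × 18^2 ≡ 10 × 37 × 18 × 16 × 37 (mod 41).
Accumulate the product:
10 × 37 = 370 ≡ 1
1 × 18 = 18
18 × 16 = 288 ≡ 1
1 × 37 = 37

37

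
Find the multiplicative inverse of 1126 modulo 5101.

675

5101 = 4*1126 + 597
1126 = 1*597 + 529
597 = 1*529 + 68
529 = 7*68 + 53
68 = 1*53 + 15
53 = 3*15 + 8
15 = 1*8 + 7
8 = 1*7 + 1
7 = 7*1 + 0
gcd(1126, 5101) = 1, so the inverse exists.
Bézout: 1 = −149*5101 + 675*1126.
So 1126⁻¹ ≡ 675 (mod 5101).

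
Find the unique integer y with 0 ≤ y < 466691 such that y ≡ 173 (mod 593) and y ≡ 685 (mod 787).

593⁻¹ mod 787: 593×215 ≡ 1 (mod 787), so 593⁻¹ ≡ 215.
y = 173 + 593×((685 − 173)×215 mod 787) = 173 + 593×687 = 407564.

407564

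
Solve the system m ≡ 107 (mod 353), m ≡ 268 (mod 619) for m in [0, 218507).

353⁻¹ mod 619: 353·370 ≡ 1 (mod 619), so 353⁻¹ ≡ 370.
m = 107 + 353·((268 − 107)·370 mod 619) = 107 + 353·146 = 51645.
Check: 51645 mod 353 = 107, 51645 mod 619 = 268. ✓

51645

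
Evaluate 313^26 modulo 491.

179

26 in binary is 11010, i.e. 26 = 16 + 8 + 2.
313^1 ≡ 313 (mod 491)
313^2 ≡ 313^2 = 97969 ≡ 260 (mod 491)
313^4 ≡ 260^2 = 67600 ≡ 333 (mod 491)
313^8 ≡ 333^2 = 110889 ≡ 414 (mod 491)
313^16 ≡ 414^2 = 171396 ≡ 37 (mod 491)
313^26 = 313^16 · 313^8 · 313^2 ≡ 37 · 414 · 260 (mod 491).
Accumulate the product:
37 · 414 = 15318 ≡ 97
97 · 260 = 25220 ≡ 179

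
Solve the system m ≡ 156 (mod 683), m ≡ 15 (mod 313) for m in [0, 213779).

683⁻¹ mod 313: 683*11 ≡ 1 (mod 313), so 683⁻¹ ≡ 11.
m = 156 + 683*((15 − 156)*11 mod 313) = 156 + 683*14 = 9718.

9718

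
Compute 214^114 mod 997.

114 in binary is 1110010, i.e. 114 = 64 + 32 + 16 + 2.
214^1 ≡ 214 (mod 997)
214^2 ≡ 214^2 = 45796 ≡ 931 (mod 997)
214^4 ≡ 931^2 = 866761 ≡ 368 (mod 997)
214^8 ≡ 368^2 = 135424 ≡ 829 (mod 997)
214^16 ≡ 829^2 = 687241 ≡ 308 (mod 997)
214^32 ≡ 308^2 = 94864 ≡ 149 (mod 997)
214^64 ≡ 149^2 = 22201 ≡ 267 (mod 997)
214^114 = 214^64 × 214^32 × 214^16 × 214^2 ≡ 267 × 149 × 308 × 931 (mod 997).
Accumulate the product:
267 × 149 = 39783 ≡ 900
900 × 308 = 277200 ≡ 34
34 × 931 = 31654 ≡ 747

747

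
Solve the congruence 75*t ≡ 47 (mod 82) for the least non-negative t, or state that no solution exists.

gcd(75, 82) = 1, so a unique solution mod 82 exists.
75⁻¹ ≡ 35 (mod 82).
t ≡ 35*47 ≡ 5 (mod 82).

5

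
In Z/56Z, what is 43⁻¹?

43

56 = 1·43 + 13
43 = 3·13 + 4
13 = 3·4 + 1
4 = 4·1 + 0
gcd(43, 56) = 1, so the inverse exists.
Back-substitute for 1:
1 = 1·13 − 3·4
  = −3·43 + 10·13
  = 10·56 − 13·43
So 43⁻¹ ≡ −13 ≡ 43 (mod 56).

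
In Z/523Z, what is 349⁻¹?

Apply the Euclidean algorithm and back-substitute:
523 = 1·349 + 174
349 = 2·174 + 1
174 = 174·1 + 0
gcd(349, 523) = 1, so the inverse exists.
Bézout: 1 = −2·523 + 3·349.
So 349⁻¹ ≡ 3 (mod 523).

3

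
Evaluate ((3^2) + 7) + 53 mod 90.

(3)^2 ≡ 9 (mod 90)
9 + 7 = 16
16 + 53 = 69

69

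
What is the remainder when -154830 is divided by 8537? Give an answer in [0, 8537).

-154830 = -19·8537 + 7373, so -154830 ≡ 7373 (mod 8537).

7373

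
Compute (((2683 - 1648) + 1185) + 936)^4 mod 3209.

2759

2683 - 1648 = 1035
1035 + 1185 = 2220
2220 + 936 = 3156
(3156)^4 ≡ 2759 (mod 3209)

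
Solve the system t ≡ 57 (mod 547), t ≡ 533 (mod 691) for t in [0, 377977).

176738

547⁻¹ mod 691: 547*667 ≡ 1 (mod 691), so 547⁻¹ ≡ 667.
t = 57 + 547*((533 − 57)*667 mod 691) = 57 + 547*323 = 176738.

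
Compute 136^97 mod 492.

Compute successive squares:
97 in binary is 1100001, i.e. 97 = 64 + 32 + 1.
136^1 ≡ 136 (mod 492)
136^2 ≡ 136^2 = 18496 ≡ 292 (mod 492)
136^4 ≡ 292^2 = 85264 ≡ 148 (mod 492)
136^8 ≡ 148^2 = 21904 ≡ 256 (mod 492)
136^16 ≡ 256^2 = 65536 ≡ 100 (mod 492)
136^32 ≡ 100^2 = 10000 ≡ 160 (mod 492)
136^64 ≡ 160^2 = 25600 ≡ 16 (mod 492)
136^97 = 136^64 × 136^32 × 136^1 ≡ 16 × 160 × 136 (mod 492).
Accumulate the product:
16 × 160 = 2560 ≡ 100
100 × 136 = 13600 ≡ 316

316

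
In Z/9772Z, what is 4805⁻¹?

Apply the Euclidean algorithm and back-substitute:
9772 = 2*4805 + 162
4805 = 29*162 + 107
162 = 1*107 + 55
107 = 1*55 + 52
55 = 1*52 + 3
52 = 17*3 + 1
3 = 3*1 + 0
gcd(4805, 9772) = 1, so the inverse exists.
Back-substitute for 1:
1 = 1*52 − 17*3
  = −17*55 + 18*52
  = 18*107 − 35*55
  = −35*162 + 53*107
  = 53*4805 − 1572*162
  = −1572*9772 + 3197*4805
So 4805⁻¹ ≡ 3197 (mod 9772).

3197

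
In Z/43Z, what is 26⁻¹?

Apply the Euclidean algorithm and back-substitute:
43 = 1*26 + 17
26 = 1*17 + 9
17 = 1*9 + 8
9 = 1*8 + 1
8 = 8*1 + 0
gcd(26, 43) = 1, so the inverse exists.
Bézout: 1 = −3*43 + 5*26.
So 26⁻¹ ≡ 5 (mod 43).

5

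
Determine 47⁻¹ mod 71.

68

71 = 1×47 + 24
47 = 1×24 + 23
24 = 1×23 + 1
23 = 23×1 + 0
gcd(47, 71) = 1, so the inverse exists.
Back-substitute for 1:
1 = 1×24 − 1×23
  = −1×47 + 2×24
  = 2×71 − 3×47
So 47⁻¹ ≡ −3 ≡ 68 (mod 71).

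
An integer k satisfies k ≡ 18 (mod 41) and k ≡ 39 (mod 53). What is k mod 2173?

1576

41⁻¹ mod 53: 41×22 ≡ 1 (mod 53), so 41⁻¹ ≡ 22.
k = 18 + 41×((39 − 18)×22 mod 53) = 18 + 41×38 = 1576.
Check: 1576 mod 41 = 18, 1576 mod 53 = 39. ✓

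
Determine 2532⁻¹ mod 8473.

599

Apply the Euclidean algorithm and back-substitute:
8473 = 3*2532 + 877
2532 = 2*877 + 778
877 = 1*778 + 99
778 = 7*99 + 85
99 = 1*85 + 14
85 = 6*14 + 1
14 = 14*1 + 0
gcd(2532, 8473) = 1, so the inverse exists.
Back-substitute for 1:
1 = 1*85 − 6*14
  = −6*99 + 7*85
  = 7*778 − 55*99
  = −55*877 + 62*778
  = 62*2532 − 179*877
  = −179*8473 + 599*2532
So 2532⁻¹ ≡ 599 (mod 8473).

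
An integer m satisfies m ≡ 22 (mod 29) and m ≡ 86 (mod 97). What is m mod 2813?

29⁻¹ mod 97: 29·87 ≡ 1 (mod 97), so 29⁻¹ ≡ 87.
m = 22 + 29·((86 − 22)·87 mod 97) = 22 + 29·39 = 1153.

1153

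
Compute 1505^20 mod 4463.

20 in binary is 10100, i.e. 20 = 16 + 4.
1505^1 ≡ 1505 (mod 4463)
1505^2 ≡ 1505^2 = 2265025 ≡ 2284 (mod 4463)
1505^4 ≡ 2284^2 = 5216656 ≡ 3872 (mod 4463)
1505^8 ≡ 3872^2 = 14992384 ≡ 1167 (mod 4463)
1505^16 ≡ 1167^2 = 1361889 ≡ 674 (mod 4463)
1505^20 = 1505^16 * 1505^4 ≡ 674 * 3872 (mod 4463).
674 * 3872 = 2609728 ≡ 3336 (mod 4463).

3336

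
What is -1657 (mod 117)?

-1657 = -15·117 + 98, so -1657 ≡ 98 (mod 117).

98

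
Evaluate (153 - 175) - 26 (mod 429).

153 - 175 = -22 ≡ 407 (mod 429)
407 - 26 = 381

381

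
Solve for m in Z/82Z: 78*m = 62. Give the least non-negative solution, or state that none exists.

gcd(78, 82) = 2, and 2 | 62, so solutions exist.
Divide through by 2: 39*m = 31 (mod 41).
39⁻¹ ≡ 20 (mod 41).
m ≡ 20*31 ≡ 5 (mod 41).
The smallest non-negative solution is m = 5.

5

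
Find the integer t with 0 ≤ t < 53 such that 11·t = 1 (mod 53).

29

53 = 4*11 + 9
11 = 1*9 + 2
9 = 4*2 + 1
2 = 2*1 + 0
gcd(11, 53) = 1, so the inverse exists.
Back-substitute for 1:
1 = 1*9 − 4*2
  = −4*11 + 5*9
  = 5*53 − 24*11
So 11⁻¹ ≡ −24 ≡ 29 (mod 53).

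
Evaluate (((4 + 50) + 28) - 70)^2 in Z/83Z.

61

4 + 50 = 54
54 + 28 = 82
82 - 70 = 12
(12)^2 ≡ 61 (mod 83)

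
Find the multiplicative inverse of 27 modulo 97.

18

Run the extended Euclidean algorithm:
97 = 3×27 + 16
27 = 1×16 + 11
16 = 1×11 + 5
11 = 2×5 + 1
5 = 5×1 + 0
gcd(27, 97) = 1, so the inverse exists.
Bézout: 1 = −5×97 + 18×27.
So 27⁻¹ ≡ 18 (mod 97).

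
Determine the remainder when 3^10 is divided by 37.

34

Compute successive squares:
3^1 ≡ 3 (mod 37)
3^2 ≡ 3^2 = 9 (mod 37)
3^4 ≡ 9^2 = 81 ≡ 7 (mod 37)
3^8 ≡ 7^2 = 49 ≡ 12 (mod 37)
3^10 = 3^8 × 3^2 ≡ 12 × 9 (mod 37).
12 × 9 = 108 ≡ 34 (mod 37).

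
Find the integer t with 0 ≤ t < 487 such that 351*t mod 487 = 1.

Run the extended Euclidean algorithm:
487 = 1·351 + 136
351 = 2·136 + 79
136 = 1·79 + 57
79 = 1·57 + 22
57 = 2·22 + 13
22 = 1·13 + 9
13 = 1·9 + 4
9 = 2·4 + 1
4 = 4·1 + 0
gcd(351, 487) = 1, so the inverse exists.
Back-substitute for 1:
1 = 1·9 − 2·4
  = −2·13 + 3·9
  = 3·22 − 5·13
  = −5·57 + 13·22
  = 13·79 − 18·57
  = −18·136 + 31·79
  = 31·351 − 80·136
  = −80·487 + 111·351
So 351⁻¹ ≡ 111 (mod 487).

111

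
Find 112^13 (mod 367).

112^1 ≡ 112 (mod 367)
112^2 ≡ 112^2 = 12544 ≡ 66 (mod 367)
112^4 ≡ 66^2 = 4356 ≡ 319 (mod 367)
112^8 ≡ 319^2 = 101761 ≡ 102 (mod 367)
112^13 = 112^8 × 112^4 × 112^1 ≡ 102 × 319 × 112 (mod 367).
Accumulate the product:
102 × 319 = 32538 ≡ 242
242 × 112 = 27104 ≡ 313

313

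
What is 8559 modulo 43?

2

8559 = 199·43 + 2, so 8559 ≡ 2 (mod 43).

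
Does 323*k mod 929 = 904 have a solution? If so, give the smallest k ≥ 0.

811

gcd(323, 929) = 1, so a unique solution mod 929 exists.
323⁻¹ ≡ 302 (mod 929).
k ≡ 302*904 ≡ 811 (mod 929).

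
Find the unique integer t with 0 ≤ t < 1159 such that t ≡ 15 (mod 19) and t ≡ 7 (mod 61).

19⁻¹ mod 61: 19*45 ≡ 1 (mod 61), so 19⁻¹ ≡ 45.
t = 15 + 19*((7 − 15)*45 mod 61) = 15 + 19*6 = 129.
Check: 129 mod 19 = 15, 129 mod 61 = 7. ✓

129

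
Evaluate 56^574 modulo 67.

Compute successive squares:
574 in binary is 1000111110, i.e. 574 = 512 + 32 + 16 + 8 + 4 + 2.
56^1 ≡ 56 (mod 67)
56^2 ≡ 56^2 = 3136 ≡ 54 (mod 67)
56^4 ≡ 54^2 = 2916 ≡ 35 (mod 67)
56^8 ≡ 35^2 = 1225 ≡ 19 (mod 67)
56^16 ≡ 19^2 = 361 ≡ 26 (mod 67)
56^32 ≡ 26^2 = 676 ≡ 6 (mod 67)
56^64 ≡ 6^2 = 36 (mod 67)
56^128 ≡ 36^2 = 1296 ≡ 23 (mod 67)
56^256 ≡ 23^2 = 529 ≡ 60 (mod 67)
56^512 ≡ 60^2 = 3600 ≡ 49 (mod 67)
56^574 = 56^512 · 56^32 · 56^16 · 56^8 · 56^4 · 56^2 ≡ 49 · 6 · 26 · 19 · 35 · 54 (mod 67).
Accumulate the product:
49 · 6 = 294 ≡ 26
26 · 26 = 676 ≡ 6
6 · 19 = 114 ≡ 47
47 · 35 = 1645 ≡ 37
37 · 54 = 1998 ≡ 55

55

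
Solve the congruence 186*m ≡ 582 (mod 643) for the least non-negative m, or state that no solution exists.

gcd(186, 643) = 1, so a unique solution mod 643 exists.
186⁻¹ ≡ 121 (mod 643).
m ≡ 121*582 ≡ 335 (mod 643).

335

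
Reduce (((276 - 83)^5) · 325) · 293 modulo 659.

128

276 - 83 = 193
(193)^5 ≡ 403 (mod 659)
403 · 325 = 130975 ≡ 493 (mod 659)
493 · 293 = 144449 ≡ 128 (mod 659)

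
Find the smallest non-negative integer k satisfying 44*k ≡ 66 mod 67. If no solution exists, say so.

35

gcd(44, 67) = 1, so a unique solution mod 67 exists.
44⁻¹ ≡ 32 (mod 67).
k ≡ 32*66 ≡ 35 (mod 67).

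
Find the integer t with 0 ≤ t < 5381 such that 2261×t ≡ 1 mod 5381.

1209

5381 = 2·2261 + 859
2261 = 2·859 + 543
859 = 1·543 + 316
543 = 1·316 + 227
316 = 1·227 + 89
227 = 2·89 + 49
89 = 1·49 + 40
49 = 1·40 + 9
40 = 4·9 + 4
9 = 2·4 + 1
4 = 4·1 + 0
gcd(2261, 5381) = 1, so the inverse exists.
Bézout: 1 = −508·5381 + 1209·2261.
So 2261⁻¹ ≡ 1209 (mod 5381).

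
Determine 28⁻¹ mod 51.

31

By the extended Euclidean algorithm:
51 = 1*28 + 23
28 = 1*23 + 5
23 = 4*5 + 3
5 = 1*3 + 2
3 = 1*2 + 1
2 = 2*1 + 0
gcd(28, 51) = 1, so the inverse exists.
Back-substitute for 1:
1 = 1*3 − 1*2
  = −1*5 + 2*3
  = 2*23 − 9*5
  = −9*28 + 11*23
  = 11*51 − 20*28
So 28⁻¹ ≡ −20 ≡ 31 (mod 51).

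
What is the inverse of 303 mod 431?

266

By the extended Euclidean algorithm:
431 = 1·303 + 128
303 = 2·128 + 47
128 = 2·47 + 34
47 = 1·34 + 13
34 = 2·13 + 8
13 = 1·8 + 5
8 = 1·5 + 3
5 = 1·3 + 2
3 = 1·2 + 1
2 = 2·1 + 0
gcd(303, 431) = 1, so the inverse exists.
Back-substitute for 1:
1 = 1·3 − 1·2
  = −1·5 + 2·3
  = 2·8 − 3·5
  = −3·13 + 5·8
  = 5·34 − 13·13
  = −13·47 + 18·34
  = 18·128 − 49·47
  = −49·303 + 116·128
  = 116·431 − 165·303
So 303⁻¹ ≡ −165 ≡ 266 (mod 431).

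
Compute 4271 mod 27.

4271 = 158*27 + 5, so 4271 ≡ 5 (mod 27).

5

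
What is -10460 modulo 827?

291

-10460 = -13·827 + 291, so -10460 ≡ 291 (mod 827).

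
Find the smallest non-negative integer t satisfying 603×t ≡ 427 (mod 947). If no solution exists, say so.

464

gcd(603, 947) = 1, so a unique solution mod 947 exists.
603⁻¹ ≡ 713 (mod 947).
t ≡ 713×427 ≡ 464 (mod 947).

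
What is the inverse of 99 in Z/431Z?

357

431 = 4·99 + 35
99 = 2·35 + 29
35 = 1·29 + 6
29 = 4·6 + 5
6 = 1·5 + 1
5 = 5·1 + 0
gcd(99, 431) = 1, so the inverse exists.
Bézout: 1 = 17·431 − 74·99.
So 99⁻¹ ≡ −74 ≡ 357 (mod 431).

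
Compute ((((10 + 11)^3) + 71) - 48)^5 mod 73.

10 + 11 = 21
(21)^3 ≡ 63 (mod 73)
63 + 71 = 134 ≡ 61 (mod 73)
61 - 48 = 13
(13)^5 ≡ 15 (mod 73)

15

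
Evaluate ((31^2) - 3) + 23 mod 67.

(31)^2 ≡ 23 (mod 67)
23 - 3 = 20
20 + 23 = 43

43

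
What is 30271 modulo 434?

325

30271 = 69×434 + 325, so 30271 ≡ 325 (mod 434).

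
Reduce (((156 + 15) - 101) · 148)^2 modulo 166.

142

156 + 15 = 171 ≡ 5 (mod 166)
5 - 101 = -96 ≡ 70 (mod 166)
70 · 148 = 10360 ≡ 68 (mod 166)
(68)^2 ≡ 142 (mod 166)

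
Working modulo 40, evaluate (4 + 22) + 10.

4 + 22 = 26
26 + 10 = 36

36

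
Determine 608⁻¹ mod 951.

Apply the Euclidean algorithm and back-substitute:
951 = 1*608 + 343
608 = 1*343 + 265
343 = 1*265 + 78
265 = 3*78 + 31
78 = 2*31 + 16
31 = 1*16 + 15
16 = 1*15 + 1
15 = 15*1 + 0
gcd(608, 951) = 1, so the inverse exists.
Back-substitute for 1:
1 = 1*16 − 1*15
  = −1*31 + 2*16
  = 2*78 − 5*31
  = −5*265 + 17*78
  = 17*343 − 22*265
  = −22*608 + 39*343
  = 39*951 − 61*608
So 608⁻¹ ≡ −61 ≡ 890 (mod 951).

890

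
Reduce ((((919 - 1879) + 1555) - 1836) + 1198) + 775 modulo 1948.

732

919 - 1879 = -960 ≡ 988 (mod 1948)
988 + 1555 = 2543 ≡ 595 (mod 1948)
595 - 1836 = -1241 ≡ 707 (mod 1948)
707 + 1198 = 1905
1905 + 775 = 2680 ≡ 732 (mod 1948)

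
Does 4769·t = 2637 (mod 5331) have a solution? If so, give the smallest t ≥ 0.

gcd(4769, 5331) = 1, so a unique solution mod 5331 exists.
4769⁻¹ ≡ 332 (mod 5331).
t ≡ 332·2637 ≡ 1200 (mod 5331).

1200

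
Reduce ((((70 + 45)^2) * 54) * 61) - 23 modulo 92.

23

70 + 45 = 115 ≡ 23 (mod 92)
(23)^2 ≡ 69 (mod 92)
69 * 54 = 3726 ≡ 46 (mod 92)
46 * 61 = 2806 ≡ 46 (mod 92)
46 - 23 = 23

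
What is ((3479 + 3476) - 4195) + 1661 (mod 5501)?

3479 + 3476 = 6955 ≡ 1454 (mod 5501)
1454 - 4195 = -2741 ≡ 2760 (mod 5501)
2760 + 1661 = 4421

4421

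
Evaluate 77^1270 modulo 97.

18

1270 in binary is 10011110110, i.e. 1270 = 1024 + 128 + 64 + 32 + 16 + 4 + 2.
77^1 ≡ 77 (mod 97)
77^2 ≡ 77^2 = 5929 ≡ 12 (mod 97)
77^4 ≡ 12^2 = 144 ≡ 47 (mod 97)
77^8 ≡ 47^2 = 2209 ≡ 75 (mod 97)
77^16 ≡ 75^2 = 5625 ≡ 96 (mod 97)
77^32 ≡ 96^2 = 9216 ≡ 1 (mod 97)
77^64 ≡ 1^2 = 1 (mod 97)
77^128 ≡ 1^2 = 1 (mod 97)
77^256 ≡ 1^2 = 1 (mod 97)
77^512 ≡ 1^2 = 1 (mod 97)
77^1024 ≡ 1^2 = 1 (mod 97)
77^1270 = 77^1024 * 77^128 * 77^64 * 77^32 * 77^16 * 77^4 * 77^2 ≡ 1 * 1 * 1 * 1 * 96 * 47 * 12 (mod 97).
Accumulate the product:
1 * 1 = 1
1 * 1 = 1
1 * 1 = 1
1 * 96 = 96
96 * 47 = 4512 ≡ 50
50 * 12 = 600 ≡ 18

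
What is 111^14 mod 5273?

4676

111^1 ≡ 111 (mod 5273)
111^2 ≡ 111^2 = 12321 ≡ 1775 (mod 5273)
111^4 ≡ 1775^2 = 3150625 ≡ 2644 (mod 5273)
111^8 ≡ 2644^2 = 6990736 ≡ 4011 (mod 5273)
111^14 = 111^8 × 111^4 × 111^2 ≡ 4011 × 2644 × 1775 (mod 5273).
Accumulate the product:
4011 × 2644 = 10605084 ≡ 1081
1081 × 1775 = 1918775 ≡ 4676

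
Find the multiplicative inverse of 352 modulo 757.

557

By the extended Euclidean algorithm:
757 = 2·352 + 53
352 = 6·53 + 34
53 = 1·34 + 19
34 = 1·19 + 15
19 = 1·15 + 4
15 = 3·4 + 3
4 = 1·3 + 1
3 = 3·1 + 0
gcd(352, 757) = 1, so the inverse exists.
Bézout: 1 = 93·757 − 200·352.
So 352⁻¹ ≡ −200 ≡ 557 (mod 757).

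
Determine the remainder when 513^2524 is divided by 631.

Compute successive squares:
2524 in binary is 100111011100, i.e. 2524 = 2048 + 256 + 128 + 64 + 16 + 8 + 4.
513^1 ≡ 513 (mod 631)
513^2 ≡ 513^2 = 263169 ≡ 42 (mod 631)
513^4 ≡ 42^2 = 1764 ≡ 502 (mod 631)
513^8 ≡ 502^2 = 252004 ≡ 235 (mod 631)
513^16 ≡ 235^2 = 55225 ≡ 328 (mod 631)
513^32 ≡ 328^2 = 107584 ≡ 314 (mod 631)
513^64 ≡ 314^2 = 98596 ≡ 160 (mod 631)
513^128 ≡ 160^2 = 25600 ≡ 360 (mod 631)
513^256 ≡ 360^2 = 129600 ≡ 245 (mod 631)
513^512 ≡ 245^2 = 60025 ≡ 80 (mod 631)
513^1024 ≡ 80^2 = 6400 ≡ 90 (mod 631)
513^2048 ≡ 90^2 = 8100 ≡ 528 (mod 631)
513^2524 = 513^2048 · 513^256 · 513^128 · 513^64 · 513^16 · 513^8 · 513^4 ≡ 528 · 245 · 360 · 160 · 328 · 235 · 502 (mod 631).
Accumulate the product:
528 · 245 = 129360 ≡ 5
5 · 360 = 1800 ≡ 538
538 · 160 = 86080 ≡ 264
264 · 328 = 86592 ≡ 145
145 · 235 = 34075 ≡ 1
1 · 502 = 502

502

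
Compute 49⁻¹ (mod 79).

79 = 1×49 + 30
49 = 1×30 + 19
30 = 1×19 + 11
19 = 1×11 + 8
11 = 1×8 + 3
8 = 2×3 + 2
3 = 1×2 + 1
2 = 2×1 + 0
gcd(49, 79) = 1, so the inverse exists.
Bézout: 1 = 18×79 − 29×49.
So 49⁻¹ ≡ −29 ≡ 50 (mod 79).

50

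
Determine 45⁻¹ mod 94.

23

By the extended Euclidean algorithm:
94 = 2*45 + 4
45 = 11*4 + 1
4 = 4*1 + 0
gcd(45, 94) = 1, so the inverse exists.
Back-substitute for 1:
1 = 1*45 − 11*4
  = −11*94 + 23*45
So 45⁻¹ ≡ 23 (mod 94).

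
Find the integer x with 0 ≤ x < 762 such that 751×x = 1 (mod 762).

277

Apply the Euclidean algorithm and back-substitute:
762 = 1*751 + 11
751 = 68*11 + 3
11 = 3*3 + 2
3 = 1*2 + 1
2 = 2*1 + 0
gcd(751, 762) = 1, so the inverse exists.
Back-substitute for 1:
1 = 1*3 − 1*2
  = −1*11 + 4*3
  = 4*751 − 273*11
  = −273*762 + 277*751
So 751⁻¹ ≡ 277 (mod 762).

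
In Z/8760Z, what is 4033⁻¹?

Run the extended Euclidean algorithm:
8760 = 2×4033 + 694
4033 = 5×694 + 563
694 = 1×563 + 131
563 = 4×131 + 39
131 = 3×39 + 14
39 = 2×14 + 11
14 = 1×11 + 3
11 = 3×3 + 2
3 = 1×2 + 1
2 = 2×1 + 0
gcd(4033, 8760) = 1, so the inverse exists.
Back-substitute for 1:
1 = 1×3 − 1×2
  = −1×11 + 4×3
  = 4×14 − 5×11
  = −5×39 + 14×14
  = 14×131 − 47×39
  = −47×563 + 202×131
  = 202×694 − 249×563
  = −249×4033 + 1447×694
  = 1447×8760 − 3143×4033
So 4033⁻¹ ≡ −3143 ≡ 5617 (mod 8760).

5617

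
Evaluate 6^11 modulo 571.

Using repeated squaring:
11 in binary is 1011, i.e. 11 = 8 + 2 + 1.
6^1 ≡ 6 (mod 571)
6^2 ≡ 6^2 = 36 (mod 571)
6^4 ≡ 36^2 = 1296 ≡ 154 (mod 571)
6^8 ≡ 154^2 = 23716 ≡ 305 (mod 571)
6^11 = 6^8 · 6^2 · 6^1 ≡ 305 · 36 · 6 (mod 571).
Accumulate the product:
305 · 36 = 10980 ≡ 131
131 · 6 = 786 ≡ 215

215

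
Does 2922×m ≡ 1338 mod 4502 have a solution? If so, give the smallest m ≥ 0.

gcd(2922, 4502) = 2, and 2 | 1338, so solutions exist.
Divide through by 2: 1461×m ≡ 669 (mod 2251).
1461⁻¹ ≡ 1570 (mod 2251).
m ≡ 1570×669 ≡ 1364 (mod 2251).
The smallest non-negative solution is m = 1364.

1364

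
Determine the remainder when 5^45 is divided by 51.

20

45 in binary is 101101, i.e. 45 = 32 + 8 + 4 + 1.
5^1 ≡ 5 (mod 51)
5^2 ≡ 5^2 = 25 (mod 51)
5^4 ≡ 25^2 = 625 ≡ 13 (mod 51)
5^8 ≡ 13^2 = 169 ≡ 16 (mod 51)
5^16 ≡ 16^2 = 256 ≡ 1 (mod 51)
5^32 ≡ 1^2 = 1 (mod 51)
5^45 = 5^32 · 5^8 · 5^4 · 5^1 ≡ 1 · 16 · 13 · 5 (mod 51).
Accumulate the product:
1 · 16 = 16
16 · 13 = 208 ≡ 4
4 · 5 = 20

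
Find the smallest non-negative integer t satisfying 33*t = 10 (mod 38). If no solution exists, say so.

gcd(33, 38) = 1, so a unique solution mod 38 exists.
33⁻¹ ≡ 15 (mod 38).
t ≡ 15*10 ≡ 36 (mod 38).

36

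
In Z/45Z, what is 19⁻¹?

19

By the extended Euclidean algorithm:
45 = 2*19 + 7
19 = 2*7 + 5
7 = 1*5 + 2
5 = 2*2 + 1
2 = 2*1 + 0
gcd(19, 45) = 1, so the inverse exists.
Bézout: 1 = −8*45 + 19*19.
So 19⁻¹ ≡ 19 (mod 45).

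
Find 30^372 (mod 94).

372 in binary is 101110100, i.e. 372 = 256 + 64 + 32 + 16 + 4.
30^1 ≡ 30 (mod 94)
30^2 ≡ 30^2 = 900 ≡ 54 (mod 94)
30^4 ≡ 54^2 = 2916 ≡ 2 (mod 94)
30^8 ≡ 2^2 = 4 (mod 94)
30^16 ≡ 4^2 = 16 (mod 94)
30^32 ≡ 16^2 = 256 ≡ 68 (mod 94)
30^64 ≡ 68^2 = 4624 ≡ 18 (mod 94)
30^128 ≡ 18^2 = 324 ≡ 42 (mod 94)
30^256 ≡ 42^2 = 1764 ≡ 72 (mod 94)
30^372 = 30^256 · 30^64 · 30^32 · 30^16 · 30^4 ≡ 72 · 18 · 68 · 16 · 2 (mod 94).
Accumulate the product:
72 · 18 = 1296 ≡ 74
74 · 68 = 5032 ≡ 50
50 · 16 = 800 ≡ 48
48 · 2 = 96 ≡ 2

2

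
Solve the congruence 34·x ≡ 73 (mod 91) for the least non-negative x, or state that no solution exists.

53

gcd(34, 91) = 1, so a unique solution mod 91 exists.
34⁻¹ ≡ 83 (mod 91).
x ≡ 83·73 ≡ 53 (mod 91).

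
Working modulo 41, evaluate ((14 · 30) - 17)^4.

14 · 30 = 420 ≡ 10 (mod 41)
10 - 17 = -7 ≡ 34 (mod 41)
(34)^4 ≡ 23 (mod 41)

23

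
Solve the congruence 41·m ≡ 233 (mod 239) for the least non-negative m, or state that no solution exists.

29

gcd(41, 239) = 1, so a unique solution mod 239 exists.
41⁻¹ ≡ 35 (mod 239).
m ≡ 35·233 ≡ 29 (mod 239).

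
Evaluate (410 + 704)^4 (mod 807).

655

410 + 704 = 1114 ≡ 307 (mod 807)
(307)^4 ≡ 655 (mod 807)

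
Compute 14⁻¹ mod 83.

By the extended Euclidean algorithm:
83 = 5×14 + 13
14 = 1×13 + 1
13 = 13×1 + 0
gcd(14, 83) = 1, so the inverse exists.
Back-substitute for 1:
1 = 1×14 − 1×13
  = −1×83 + 6×14
So 14⁻¹ ≡ 6 (mod 83).

6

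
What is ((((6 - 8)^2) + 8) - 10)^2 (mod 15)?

6 - 8 = -2 ≡ 13 (mod 15)
(13)^2 ≡ 4 (mod 15)
4 + 8 = 12
12 - 10 = 2
(2)^2 ≡ 4 (mod 15)

4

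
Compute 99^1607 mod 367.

265

By square-and-multiply:
1607 in binary is 11001000111, i.e. 1607 = 1024 + 512 + 64 + 4 + 2 + 1.
99^1 ≡ 99 (mod 367)
99^2 ≡ 99^2 = 9801 ≡ 259 (mod 367)
99^4 ≡ 259^2 = 67081 ≡ 287 (mod 367)
99^8 ≡ 287^2 = 82369 ≡ 161 (mod 367)
99^16 ≡ 161^2 = 25921 ≡ 231 (mod 367)
99^32 ≡ 231^2 = 53361 ≡ 146 (mod 367)
99^64 ≡ 146^2 = 21316 ≡ 30 (mod 367)
99^128 ≡ 30^2 = 900 ≡ 166 (mod 367)
99^256 ≡ 166^2 = 27556 ≡ 31 (mod 367)
99^512 ≡ 31^2 = 961 ≡ 227 (mod 367)
99^1024 ≡ 227^2 = 51529 ≡ 149 (mod 367)
99^1607 = 99^1024 × 99^512 × 99^64 × 99^4 × 99^2 × 99^1 ≡ 149 × 227 × 30 × 287 × 259 × 99 (mod 367).
Accumulate the product:
149 × 227 = 33823 ≡ 59
59 × 30 = 1770 ≡ 302
302 × 287 = 86674 ≡ 62
62 × 259 = 16058 ≡ 277
277 × 99 = 27423 ≡ 265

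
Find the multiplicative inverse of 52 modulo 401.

54

Apply the Euclidean algorithm and back-substitute:
401 = 7·52 + 37
52 = 1·37 + 15
37 = 2·15 + 7
15 = 2·7 + 1
7 = 7·1 + 0
gcd(52, 401) = 1, so the inverse exists.
Back-substitute for 1:
1 = 1·15 − 2·7
  = −2·37 + 5·15
  = 5·52 − 7·37
  = −7·401 + 54·52
So 52⁻¹ ≡ 54 (mod 401).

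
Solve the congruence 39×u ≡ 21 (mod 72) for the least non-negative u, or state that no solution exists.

gcd(39, 72) = 3, and 3 | 21, so solutions exist.
Divide through by 3: 13×u mod 24 = 7.
13⁻¹ ≡ 13 (mod 24).
u ≡ 13×7 ≡ 19 (mod 24).
The smallest non-negative solution is u = 19.

19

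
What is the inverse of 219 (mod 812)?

571

Run the extended Euclidean algorithm:
812 = 3*219 + 155
219 = 1*155 + 64
155 = 2*64 + 27
64 = 2*27 + 10
27 = 2*10 + 7
10 = 1*7 + 3
7 = 2*3 + 1
3 = 3*1 + 0
gcd(219, 812) = 1, so the inverse exists.
Back-substitute for 1:
1 = 1*7 − 2*3
  = −2*10 + 3*7
  = 3*27 − 8*10
  = −8*64 + 19*27
  = 19*155 − 46*64
  = −46*219 + 65*155
  = 65*812 − 241*219
So 219⁻¹ ≡ −241 ≡ 571 (mod 812).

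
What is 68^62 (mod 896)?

256

62 in binary is 111110, i.e. 62 = 32 + 16 + 8 + 4 + 2.
68^1 ≡ 68 (mod 896)
68^2 ≡ 68^2 = 4624 ≡ 144 (mod 896)
68^4 ≡ 144^2 = 20736 ≡ 128 (mod 896)
68^8 ≡ 128^2 = 16384 ≡ 256 (mod 896)
68^16 ≡ 256^2 = 65536 ≡ 128 (mod 896)
68^32 ≡ 128^2 = 16384 ≡ 256 (mod 896)
68^62 = 68^32 × 68^16 × 68^8 × 68^4 × 68^2 ≡ 256 × 128 × 256 × 128 × 144 (mod 896).
Accumulate the product:
256 × 128 = 32768 ≡ 512
512 × 256 = 131072 ≡ 256
256 × 128 = 32768 ≡ 512
512 × 144 = 73728 ≡ 256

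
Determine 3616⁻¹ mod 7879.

6783

7879 = 2*3616 + 647
3616 = 5*647 + 381
647 = 1*381 + 266
381 = 1*266 + 115
266 = 2*115 + 36
115 = 3*36 + 7
36 = 5*7 + 1
7 = 7*1 + 0
gcd(3616, 7879) = 1, so the inverse exists.
Back-substitute for 1:
1 = 1*36 − 5*7
  = −5*115 + 16*36
  = 16*266 − 37*115
  = −37*381 + 53*266
  = 53*647 − 90*381
  = −90*3616 + 503*647
  = 503*7879 − 1096*3616
So 3616⁻¹ ≡ −1096 ≡ 6783 (mod 7879).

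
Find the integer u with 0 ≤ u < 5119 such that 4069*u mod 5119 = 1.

2579

5119 = 1*4069 + 1050
4069 = 3*1050 + 919
1050 = 1*919 + 131
919 = 7*131 + 2
131 = 65*2 + 1
2 = 2*1 + 0
gcd(4069, 5119) = 1, so the inverse exists.
Bézout: 1 = 2019*5119 − 2540*4069.
So 4069⁻¹ ≡ −2540 ≡ 2579 (mod 5119).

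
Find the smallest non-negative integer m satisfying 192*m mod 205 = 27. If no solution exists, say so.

gcd(192, 205) = 1, so a unique solution mod 205 exists.
192⁻¹ ≡ 63 (mod 205).
m ≡ 63*27 ≡ 61 (mod 205).

61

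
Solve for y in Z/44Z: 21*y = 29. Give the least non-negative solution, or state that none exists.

37

gcd(21, 44) = 1, so a unique solution mod 44 exists.
21⁻¹ ≡ 21 (mod 44).
y ≡ 21*29 ≡ 37 (mod 44).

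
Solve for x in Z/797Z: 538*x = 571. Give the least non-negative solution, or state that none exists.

524

gcd(538, 797) = 1, so a unique solution mod 797 exists.
538⁻¹ ≡ 40 (mod 797).
x ≡ 40*571 ≡ 524 (mod 797).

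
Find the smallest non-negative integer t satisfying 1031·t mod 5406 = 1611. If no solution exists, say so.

gcd(1031, 5406) = 1, so a unique solution mod 5406 exists.
1031⁻¹ ≡ 2003 (mod 5406).
t ≡ 2003·1611 ≡ 4857 (mod 5406).

4857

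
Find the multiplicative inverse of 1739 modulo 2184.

1811

By the extended Euclidean algorithm:
2184 = 1*1739 + 445
1739 = 3*445 + 404
445 = 1*404 + 41
404 = 9*41 + 35
41 = 1*35 + 6
35 = 5*6 + 5
6 = 1*5 + 1
5 = 5*1 + 0
gcd(1739, 2184) = 1, so the inverse exists.
Back-substitute for 1:
1 = 1*6 − 1*5
  = −1*35 + 6*6
  = 6*41 − 7*35
  = −7*404 + 69*41
  = 69*445 − 76*404
  = −76*1739 + 297*445
  = 297*2184 − 373*1739
So 1739⁻¹ ≡ −373 ≡ 1811 (mod 2184).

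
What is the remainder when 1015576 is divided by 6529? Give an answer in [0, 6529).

1015576 = 155×6529 + 3581, so 1015576 ≡ 3581 (mod 6529).

3581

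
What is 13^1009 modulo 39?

13^1 ≡ 13 (mod 39)
13^2 ≡ 13^2 = 169 ≡ 13 (mod 39)
13^4 ≡ 13^2 = 169 ≡ 13 (mod 39)
13^8 ≡ 13^2 = 169 ≡ 13 (mod 39)
13^16 ≡ 13^2 = 169 ≡ 13 (mod 39)
13^32 ≡ 13^2 = 169 ≡ 13 (mod 39)
13^64 ≡ 13^2 = 169 ≡ 13 (mod 39)
13^128 ≡ 13^2 = 169 ≡ 13 (mod 39)
13^256 ≡ 13^2 = 169 ≡ 13 (mod 39)
13^512 ≡ 13^2 = 169 ≡ 13 (mod 39)
13^1009 = 13^512 × 13^256 × 13^128 × 13^64 × 13^32 × 13^16 × 13^1 ≡ 13 × 13 × 13 × 13 × 13 × 13 × 13 (mod 39).
Accumulate the product:
13 × 13 = 169 ≡ 13
13 × 13 = 169 ≡ 13
13 × 13 = 169 ≡ 13
13 × 13 = 169 ≡ 13
13 × 13 = 169 ≡ 13
13 × 13 = 169 ≡ 13

13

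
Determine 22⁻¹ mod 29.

Apply the Euclidean algorithm and back-substitute:
29 = 1*22 + 7
22 = 3*7 + 1
7 = 7*1 + 0
gcd(22, 29) = 1, so the inverse exists.
Bézout: 1 = −3*29 + 4*22.
So 22⁻¹ ≡ 4 (mod 29).

4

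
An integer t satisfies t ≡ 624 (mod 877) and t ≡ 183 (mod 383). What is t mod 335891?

877⁻¹ mod 383: 877×314 ≡ 1 (mod 383), so 877⁻¹ ≡ 314.
t = 624 + 877×((183 − 624)×314 mod 383) = 624 + 877×172 = 151468.
Check: 151468 mod 877 = 624, 151468 mod 383 = 183. ✓

151468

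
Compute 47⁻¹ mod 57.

17

Apply the Euclidean algorithm and back-substitute:
57 = 1×47 + 10
47 = 4×10 + 7
10 = 1×7 + 3
7 = 2×3 + 1
3 = 3×1 + 0
gcd(47, 57) = 1, so the inverse exists.
Bézout: 1 = −14×57 + 17×47.
So 47⁻¹ ≡ 17 (mod 57).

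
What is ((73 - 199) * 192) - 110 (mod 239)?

73 - 199 = -126 ≡ 113 (mod 239)
113 * 192 = 21696 ≡ 186 (mod 239)
186 - 110 = 76

76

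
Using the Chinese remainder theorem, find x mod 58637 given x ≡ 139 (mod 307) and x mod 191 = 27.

307⁻¹ mod 191: 307*28 ≡ 1 (mod 191), so 307⁻¹ ≡ 28.
x = 139 + 307*((27 − 139)*28 mod 191) = 139 + 307*111 = 34216.
Check: 34216 mod 307 = 139, 34216 mod 191 = 27. ✓

34216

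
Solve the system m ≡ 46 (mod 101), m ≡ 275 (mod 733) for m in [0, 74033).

47920

101⁻¹ mod 733: 101·479 ≡ 1 (mod 733), so 101⁻¹ ≡ 479.
m = 46 + 101·((275 − 46)·479 mod 733) = 46 + 101·474 = 47920.
Check: 47920 mod 101 = 46, 47920 mod 733 = 275. ✓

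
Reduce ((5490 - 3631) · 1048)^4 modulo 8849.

5490 - 3631 = 1859
1859 · 1048 = 1948232 ≡ 1452 (mod 8849)
(1452)^4 ≡ 332 (mod 8849)

332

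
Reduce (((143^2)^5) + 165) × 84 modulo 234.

210

(143)^2 ≡ 91 (mod 234)
(91)^5 ≡ 91 (mod 234)
91 + 165 = 256 ≡ 22 (mod 234)
22 × 84 = 1848 ≡ 210 (mod 234)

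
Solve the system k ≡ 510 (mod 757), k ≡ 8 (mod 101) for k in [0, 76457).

757⁻¹ mod 101: 757×99 ≡ 1 (mod 101), so 757⁻¹ ≡ 99.
k = 510 + 757×((8 − 510)×99 mod 101) = 510 + 757×95 = 72425.

72425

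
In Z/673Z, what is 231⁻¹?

Run the extended Euclidean algorithm:
673 = 2×231 + 211
231 = 1×211 + 20
211 = 10×20 + 11
20 = 1×11 + 9
11 = 1×9 + 2
9 = 4×2 + 1
2 = 2×1 + 0
gcd(231, 673) = 1, so the inverse exists.
Back-substitute for 1:
1 = 1×9 − 4×2
  = −4×11 + 5×9
  = 5×20 − 9×11
  = −9×211 + 95×20
  = 95×231 − 104×211
  = −104×673 + 303×231
So 231⁻¹ ≡ 303 (mod 673).

303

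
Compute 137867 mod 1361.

137867 = 101·1361 + 406, so 137867 ≡ 406 (mod 1361).

406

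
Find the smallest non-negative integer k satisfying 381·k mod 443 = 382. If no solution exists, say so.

gcd(381, 443) = 1, so a unique solution mod 443 exists.
381⁻¹ ≡ 50 (mod 443).
k ≡ 50·382 ≡ 51 (mod 443).

51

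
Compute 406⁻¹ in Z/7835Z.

7835 = 19·406 + 121
406 = 3·121 + 43
121 = 2·43 + 35
43 = 1·35 + 8
35 = 4·8 + 3
8 = 2·3 + 2
3 = 1·2 + 1
2 = 2·1 + 0
gcd(406, 7835) = 1, so the inverse exists.
Back-substitute for 1:
1 = 1·3 − 1·2
  = −1·8 + 3·3
  = 3·35 − 13·8
  = −13·43 + 16·35
  = 16·121 − 45·43
  = −45·406 + 151·121
  = 151·7835 − 2914·406
So 406⁻¹ ≡ −2914 ≡ 4921 (mod 7835).

4921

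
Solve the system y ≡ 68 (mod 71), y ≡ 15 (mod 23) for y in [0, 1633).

71⁻¹ mod 23: 71*12 ≡ 1 (mod 23), so 71⁻¹ ≡ 12.
y = 68 + 71*((15 − 68)*12 mod 23) = 68 + 71*8 = 636.
Check: 636 mod 71 = 68, 636 mod 23 = 15. ✓

636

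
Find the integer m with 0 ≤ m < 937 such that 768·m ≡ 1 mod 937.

937 = 1*768 + 169
768 = 4*169 + 92
169 = 1*92 + 77
92 = 1*77 + 15
77 = 5*15 + 2
15 = 7*2 + 1
2 = 2*1 + 0
gcd(768, 937) = 1, so the inverse exists.
Back-substitute for 1:
1 = 1*15 − 7*2
  = −7*77 + 36*15
  = 36*92 − 43*77
  = −43*169 + 79*92
  = 79*768 − 359*169
  = −359*937 + 438*768
So 768⁻¹ ≡ 438 (mod 937).

438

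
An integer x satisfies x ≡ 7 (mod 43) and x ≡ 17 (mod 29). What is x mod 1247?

394

43⁻¹ mod 29: 43·27 ≡ 1 (mod 29), so 43⁻¹ ≡ 27.
x = 7 + 43·((17 − 7)·27 mod 29) = 7 + 43·9 = 394.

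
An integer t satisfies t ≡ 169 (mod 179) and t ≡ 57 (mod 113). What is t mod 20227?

179⁻¹ mod 113: 179×12 ≡ 1 (mod 113), so 179⁻¹ ≡ 12.
t = 169 + 179×((57 − 169)×12 mod 113) = 169 + 179×12 = 2317.

2317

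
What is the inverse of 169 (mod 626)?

263

Run the extended Euclidean algorithm:
626 = 3*169 + 119
169 = 1*119 + 50
119 = 2*50 + 19
50 = 2*19 + 12
19 = 1*12 + 7
12 = 1*7 + 5
7 = 1*5 + 2
5 = 2*2 + 1
2 = 2*1 + 0
gcd(169, 626) = 1, so the inverse exists.
Back-substitute for 1:
1 = 1*5 − 2*2
  = −2*7 + 3*5
  = 3*12 − 5*7
  = −5*19 + 8*12
  = 8*50 − 21*19
  = −21*119 + 50*50
  = 50*169 − 71*119
  = −71*626 + 263*169
So 169⁻¹ ≡ 263 (mod 626).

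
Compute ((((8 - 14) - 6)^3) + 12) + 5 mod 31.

25

8 - 14 = -6 ≡ 25 (mod 31)
25 - 6 = 19
(19)^3 ≡ 8 (mod 31)
8 + 12 = 20
20 + 5 = 25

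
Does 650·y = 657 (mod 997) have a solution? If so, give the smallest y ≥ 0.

567

gcd(650, 997) = 1, so a unique solution mod 997 exists.
650⁻¹ ≡ 793 (mod 997).
y ≡ 793·657 ≡ 567 (mod 997).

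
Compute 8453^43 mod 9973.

342

Compute successive squares:
43 in binary is 101011, i.e. 43 = 32 + 8 + 2 + 1.
8453^1 ≡ 8453 (mod 9973)
8453^2 ≡ 8453^2 = 71453209 ≡ 6637 (mod 9973)
8453^4 ≡ 6637^2 = 44049769 ≡ 9001 (mod 9973)
8453^8 ≡ 9001^2 = 81018001 ≡ 7322 (mod 9973)
8453^16 ≡ 7322^2 = 53611684 ≡ 6809 (mod 9973)
8453^32 ≡ 6809^2 = 46362481 ≡ 7977 (mod 9973)
8453^43 = 8453^32 · 8453^8 · 8453^2 · 8453^1 ≡ 7977 · 7322 · 6637 · 8453 (mod 9973).
Accumulate the product:
7977 · 7322 = 58407594 ≡ 5706
5706 · 6637 = 37870722 ≡ 3241
3241 · 8453 = 27396173 ≡ 342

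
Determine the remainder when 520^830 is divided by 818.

636

520^1 ≡ 520 (mod 818)
520^2 ≡ 520^2 = 270400 ≡ 460 (mod 818)
520^4 ≡ 460^2 = 211600 ≡ 556 (mod 818)
520^8 ≡ 556^2 = 309136 ≡ 750 (mod 818)
520^16 ≡ 750^2 = 562500 ≡ 534 (mod 818)
520^32 ≡ 534^2 = 285156 ≡ 492 (mod 818)
520^64 ≡ 492^2 = 242064 ≡ 754 (mod 818)
520^128 ≡ 754^2 = 568516 ≡ 6 (mod 818)
520^256 ≡ 6^2 = 36 (mod 818)
520^512 ≡ 36^2 = 1296 ≡ 478 (mod 818)
520^830 = 520^512 × 520^256 × 520^32 × 520^16 × 520^8 × 520^4 × 520^2 ≡ 478 × 36 × 492 × 534 × 750 × 556 × 460 (mod 818).
Accumulate the product:
478 × 36 = 17208 ≡ 30
30 × 492 = 14760 ≡ 36
36 × 534 = 19224 ≡ 410
410 × 750 = 307500 ≡ 750
750 × 556 = 417000 ≡ 638
638 × 460 = 293480 ≡ 636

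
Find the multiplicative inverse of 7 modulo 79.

34

79 = 11·7 + 2
7 = 3·2 + 1
2 = 2·1 + 0
gcd(7, 79) = 1, so the inverse exists.
Bézout: 1 = −3·79 + 34·7.
So 7⁻¹ ≡ 34 (mod 79).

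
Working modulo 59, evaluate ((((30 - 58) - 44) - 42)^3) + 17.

30 - 58 = -28 ≡ 31 (mod 59)
31 - 44 = -13 ≡ 46 (mod 59)
46 - 42 = 4
(4)^3 ≡ 5 (mod 59)
5 + 17 = 22

22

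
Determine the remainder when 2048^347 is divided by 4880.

347 in binary is 101011011, i.e. 347 = 256 + 64 + 16 + 8 + 2 + 1.
2048^1 ≡ 2048 (mod 4880)
2048^2 ≡ 2048^2 = 4194304 ≡ 2384 (mod 4880)
2048^4 ≡ 2384^2 = 5683456 ≡ 3136 (mod 4880)
2048^8 ≡ 3136^2 = 9834496 ≡ 1296 (mod 4880)
2048^16 ≡ 1296^2 = 1679616 ≡ 896 (mod 4880)
2048^32 ≡ 896^2 = 802816 ≡ 2496 (mod 4880)
2048^64 ≡ 2496^2 = 6230016 ≡ 3136 (mod 4880)
2048^128 ≡ 3136^2 = 9834496 ≡ 1296 (mod 4880)
2048^256 ≡ 1296^2 = 1679616 ≡ 896 (mod 4880)
2048^347 = 2048^256 * 2048^64 * 2048^16 * 2048^8 * 2048^2 * 2048^1 ≡ 896 * 3136 * 896 * 1296 * 2384 * 2048 (mod 4880).
Accumulate the product:
896 * 3136 = 2809856 ≡ 3856
3856 * 896 = 3454976 ≡ 4816
4816 * 1296 = 6241536 ≡ 16
16 * 2384 = 38144 ≡ 3984
3984 * 2048 = 8159232 ≡ 4752

4752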